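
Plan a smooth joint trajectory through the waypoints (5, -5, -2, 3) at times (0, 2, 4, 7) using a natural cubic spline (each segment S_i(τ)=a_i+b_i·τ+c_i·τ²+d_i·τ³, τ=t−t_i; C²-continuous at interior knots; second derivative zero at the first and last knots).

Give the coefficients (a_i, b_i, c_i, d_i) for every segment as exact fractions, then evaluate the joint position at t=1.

Δ: Δ0=-5, Δ1=3/2, Δ2=5/3
row 1: diag=8, rhs=39; c'=1/4, d'=39/8
row 2: denom=10−2·1/4=19/2; d'=(1−2·39/8)/(19/2)=-35/38
back: M2=-35/38
back: M1=39/8−1/4·-35/38=97/19
M: M0=0, M1=97/19, M2=-35/38, M3=0
seg 0: a=5, c=M0/2=0, d=(M1−M0)/(6·2)=97/228, b=Δ0−h0·(2M0+M1)/6=-382/57
seg 1: a=-5, c=M1/2=97/38, d=(M2−M1)/(6·2)=-229/456, b=Δ1−h1·(2M1+M2)/6=-91/57
seg 2: a=-2, c=M2/2=-35/76, d=(M3−M2)/(6·3)=35/684, b=Δ2−h2·(2M2+M3)/6=295/114
t_q=1 → seg 0, τ=1; S=5+-382/57·τ+0·τ²+97/228·τ³=-97/76

  seg 0: a=5 b=-382/57 c=0 d=97/228
  seg 1: a=-5 b=-91/57 c=97/38 d=-229/456
  seg 2: a=-2 b=295/114 c=-35/76 d=35/684
S(1) = -97/76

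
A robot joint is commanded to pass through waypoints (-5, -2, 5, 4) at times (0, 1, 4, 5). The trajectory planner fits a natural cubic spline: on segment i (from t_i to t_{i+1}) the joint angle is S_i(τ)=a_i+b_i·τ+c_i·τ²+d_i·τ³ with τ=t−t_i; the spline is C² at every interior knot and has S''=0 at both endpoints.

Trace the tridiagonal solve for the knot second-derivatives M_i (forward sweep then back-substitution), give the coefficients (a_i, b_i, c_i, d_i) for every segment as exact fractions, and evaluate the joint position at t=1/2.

  seg 0: a=-5 b=481/165 c=0 d=14/165
  seg 1: a=-2 b=523/165 c=14/55 d=-8/45
  seg 2: a=5 b=-17/165 c=-74/55 d=74/165
S(1/2) = -777/220

Δ: Δ0=3, Δ1=7/3, Δ2=-1
row 1: diag=8, rhs=-4; c'=3/8, d'=-1/2
row 2: denom=8−3·3/8=55/8; d'=(-20−3·-1/2)/(55/8)=-148/55
back: M2=-148/55
back: M1=-1/2−3/8·-148/55=28/55
M: M0=0, M1=28/55, M2=-148/55, M3=0
seg 0: a=-5, c=M0/2=0, d=(M1−M0)/(6·1)=14/165, b=Δ0−h0·(2M0+M1)/6=481/165
seg 1: a=-2, c=M1/2=14/55, d=(M2−M1)/(6·3)=-8/45, b=Δ1−h1·(2M1+M2)/6=523/165
seg 2: a=5, c=M2/2=-74/55, d=(M3−M2)/(6·1)=74/165, b=Δ2−h2·(2M2+M3)/6=-17/165
t_q=1/2 → seg 0, τ=1/2; S=-5+481/165·τ+0·τ²+14/165·τ³=-777/220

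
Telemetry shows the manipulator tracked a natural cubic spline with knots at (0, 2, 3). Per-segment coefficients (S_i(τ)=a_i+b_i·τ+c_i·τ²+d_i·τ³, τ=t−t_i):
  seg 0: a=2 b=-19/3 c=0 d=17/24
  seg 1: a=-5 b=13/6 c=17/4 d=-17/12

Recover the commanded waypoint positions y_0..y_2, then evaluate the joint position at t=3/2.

y_0=2 y_1=-5 y_2=0
S(3/2) = -327/64

y_0 = S_0(0) = a_0 = 2
y_1 = S_1(0) = a_1 = -5
y_2 = S_1(1) = 0
t_q=3/2 is in segment 0 (τ=3/2); S_0(τ)=-327/64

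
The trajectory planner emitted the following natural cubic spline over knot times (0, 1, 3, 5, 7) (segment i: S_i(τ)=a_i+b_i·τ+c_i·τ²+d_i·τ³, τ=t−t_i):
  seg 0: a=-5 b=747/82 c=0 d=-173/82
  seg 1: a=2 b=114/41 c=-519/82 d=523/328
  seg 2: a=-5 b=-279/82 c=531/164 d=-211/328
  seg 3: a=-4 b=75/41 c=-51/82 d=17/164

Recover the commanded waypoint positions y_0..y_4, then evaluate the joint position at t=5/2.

y_0 = S_0(0) = a_0 = -5
y_1 = S_1(0) = a_1 = 2
y_2 = S_2(0) = a_2 = -5
y_3 = S_3(0) = a_3 = -4
y_4 = S_3(2) = -2
t_q=5/2 is in segment 1 (τ=3/2); S_1(τ)=-7055/2624

y_0=-5 y_1=2 y_2=-5 y_3=-4 y_4=-2
S(5/2) = -7055/2624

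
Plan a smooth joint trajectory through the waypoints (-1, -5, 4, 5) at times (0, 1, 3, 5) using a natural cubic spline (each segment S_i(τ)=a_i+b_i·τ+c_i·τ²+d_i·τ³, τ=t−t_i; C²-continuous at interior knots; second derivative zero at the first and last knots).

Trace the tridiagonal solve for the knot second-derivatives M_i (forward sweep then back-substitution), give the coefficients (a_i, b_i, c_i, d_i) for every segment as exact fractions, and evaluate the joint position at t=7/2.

Δ: Δ0=-4, Δ1=9/2, Δ2=1/2
row 1: diag=6, rhs=51; c'=1/3, d'=17/2
row 2: denom=8−2·1/3=22/3; d'=(-24−2·17/2)/(22/3)=-123/22
back: M2=-123/22
back: M1=17/2−1/3·-123/22=114/11
M: M0=0, M1=114/11, M2=-123/22, M3=0
seg 0: a=-1, c=M0/2=0, d=(M1−M0)/(6·1)=19/11, b=Δ0−h0·(2M0+M1)/6=-63/11
seg 1: a=-5, c=M1/2=57/11, d=(M2−M1)/(6·2)=-117/88, b=Δ1−h1·(2M1+M2)/6=-6/11
seg 2: a=4, c=M2/2=-123/44, d=(M3−M2)/(6·2)=41/88, b=Δ2−h2·(2M2+M3)/6=93/22
t_q=7/2 → seg 2, τ=1/2; S=4+93/22·τ+-123/44·τ²+41/88·τ³=3853/704

  seg 0: a=-1 b=-63/11 c=0 d=19/11
  seg 1: a=-5 b=-6/11 c=57/11 d=-117/88
  seg 2: a=4 b=93/22 c=-123/44 d=41/88
S(7/2) = 3853/704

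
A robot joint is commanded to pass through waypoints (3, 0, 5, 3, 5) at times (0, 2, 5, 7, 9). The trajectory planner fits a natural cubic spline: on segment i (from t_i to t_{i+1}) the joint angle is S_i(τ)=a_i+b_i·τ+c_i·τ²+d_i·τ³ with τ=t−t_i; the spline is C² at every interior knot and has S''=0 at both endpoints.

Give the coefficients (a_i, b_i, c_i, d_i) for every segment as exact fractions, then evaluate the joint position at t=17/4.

  seg 0: a=3 b=-1249/516 c=0 d=475/2064
  seg 1: a=0 b=44/129 c=475/344 d=-323/1032
  seg 2: a=5 b=181/1032 c=-247/172 d=1751/4128
  seg 3: a=3 b=-247/516 c=763/688 d=-763/4128
S(17/4) = 92307/22016

Δ: Δ0=-3/2, Δ1=5/3, Δ2=-1, Δ3=1
row 1: diag=10, rhs=19; c'=3/10, d'=19/10
row 2: denom=10−3·3/10=91/10; d'=(-16−3·19/10)/(91/10)=-31/13
row 3: denom=8−2·20/91=688/91; d'=(12−2·-31/13)/(688/91)=763/344
back: M3=763/344
back: M2=-31/13−20/91·763/344=-247/86
back: M1=19/10−3/10·-247/86=475/172
M: M0=0, M1=475/172, M2=-247/86, M3=763/344, M4=0
seg 0: a=3, c=M0/2=0, d=(M1−M0)/(6·2)=475/2064, b=Δ0−h0·(2M0+M1)/6=-1249/516
seg 1: a=0, c=M1/2=475/344, d=(M2−M1)/(6·3)=-323/1032, b=Δ1−h1·(2M1+M2)/6=44/129
seg 2: a=5, c=M2/2=-247/172, d=(M3−M2)/(6·2)=1751/4128, b=Δ2−h2·(2M2+M3)/6=181/1032
seg 3: a=3, c=M3/2=763/688, d=(M4−M3)/(6·2)=-763/4128, b=Δ3−h3·(2M3+M4)/6=-247/516
t_q=17/4 → seg 1, τ=9/4; S=0+44/129·τ+475/344·τ²+-323/1032·τ³=92307/22016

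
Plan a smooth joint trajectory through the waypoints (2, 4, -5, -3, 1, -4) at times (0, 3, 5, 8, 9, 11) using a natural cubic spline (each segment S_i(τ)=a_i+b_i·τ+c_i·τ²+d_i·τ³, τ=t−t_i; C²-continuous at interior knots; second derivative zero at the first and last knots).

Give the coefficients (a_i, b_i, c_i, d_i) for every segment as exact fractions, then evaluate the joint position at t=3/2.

Δ: Δ0=2/3, Δ1=-9/2, Δ2=2/3, Δ3=4, Δ4=-5/2
row 1: diag=10, rhs=-31; c'=1/5, d'=-31/10
row 2: denom=10−2·1/5=48/5; d'=(31−2·-31/10)/(48/5)=31/8
row 3: denom=8−3·5/16=113/16; d'=(20−3·31/8)/(113/16)=134/113
row 4: denom=6−1·16/113=662/113; d'=(-39−1·134/113)/(662/113)=-4541/662
back: M4=-4541/662
back: M3=134/113−16/113·-4541/662=714/331
back: M2=31/8−5/16·714/331=2119/662
back: M1=-31/10−1/5·2119/662=-1238/331
M: M0=0, M1=-1238/331, M2=2119/662, M3=714/331, M4=-4541/662, M5=0
seg 0: a=2, c=M0/2=0, d=(M1−M0)/(6·3)=-619/2979, b=Δ0−h0·(2M0+M1)/6=2519/993
seg 1: a=4, c=M1/2=-619/331, d=(M2−M1)/(6·2)=4595/7944, b=Δ1−h1·(2M1+M2)/6=-3052/993
seg 2: a=-5, c=M2/2=2119/1324, d=(M3−M2)/(6·3)=-691/11916, b=Δ2−h2·(2M2+M3)/6=-7175/1986
seg 3: a=-3, c=M3/2=357/331, d=(M4−M3)/(6·1)=-5969/3972, b=Δ3−h3·(2M3+M4)/6=17573/3972
seg 4: a=1, c=M4/2=-4541/1324, d=(M5−M4)/(6·2)=4541/7944, b=Δ4−h4·(2M4+M5)/6=4117/1986
t_q=3/2 → seg 0, τ=3/2; S=2+2519/993·τ+0·τ²+-619/2979·τ³=13515/2648

  seg 0: a=2 b=2519/993 c=0 d=-619/2979
  seg 1: a=4 b=-3052/993 c=-619/331 d=4595/7944
  seg 2: a=-5 b=-7175/1986 c=2119/1324 d=-691/11916
  seg 3: a=-3 b=17573/3972 c=357/331 d=-5969/3972
  seg 4: a=1 b=4117/1986 c=-4541/1324 d=4541/7944
S(3/2) = 13515/2648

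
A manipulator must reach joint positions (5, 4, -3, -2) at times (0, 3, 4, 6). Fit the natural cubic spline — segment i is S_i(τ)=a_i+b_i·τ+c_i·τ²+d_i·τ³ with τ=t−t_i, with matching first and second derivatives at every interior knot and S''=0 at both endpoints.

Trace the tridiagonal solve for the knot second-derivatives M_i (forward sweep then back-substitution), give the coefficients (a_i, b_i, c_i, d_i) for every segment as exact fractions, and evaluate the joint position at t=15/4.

Δ: Δ0=-1/3, Δ1=-7, Δ2=1/2
row 1: diag=8, rhs=-40; c'=1/8, d'=-5
row 2: denom=6−1·1/8=47/8; d'=(45−1·-5)/(47/8)=400/47
back: M2=400/47
back: M1=-5−1/8·400/47=-285/47
M: M0=0, M1=-285/47, M2=400/47, M3=0
seg 0: a=5, c=M0/2=0, d=(M1−M0)/(6·3)=-95/282, b=Δ0−h0·(2M0+M1)/6=761/282
seg 1: a=4, c=M1/2=-285/94, d=(M2−M1)/(6·1)=685/282, b=Δ1−h1·(2M1+M2)/6=-902/141
seg 2: a=-3, c=M2/2=200/47, d=(M3−M2)/(6·2)=-100/141, b=Δ2−h2·(2M2+M3)/6=-1459/282
t_q=15/4 → seg 1, τ=3/4; S=4+-902/141·τ+-285/94·τ²+685/282·τ³=-8895/6016

  seg 0: a=5 b=761/282 c=0 d=-95/282
  seg 1: a=4 b=-902/141 c=-285/94 d=685/282
  seg 2: a=-3 b=-1459/282 c=200/47 d=-100/141
S(15/4) = -8895/6016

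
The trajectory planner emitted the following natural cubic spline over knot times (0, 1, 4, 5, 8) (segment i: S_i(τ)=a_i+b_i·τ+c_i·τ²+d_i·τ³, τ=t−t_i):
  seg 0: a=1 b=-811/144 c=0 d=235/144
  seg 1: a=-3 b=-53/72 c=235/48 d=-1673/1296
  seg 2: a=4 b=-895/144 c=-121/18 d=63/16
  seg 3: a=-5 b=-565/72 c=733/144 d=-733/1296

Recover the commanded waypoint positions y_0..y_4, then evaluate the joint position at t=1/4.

y_0 = S_0(0) = a_0 = 1
y_1 = S_1(0) = a_1 = -3
y_2 = S_2(0) = a_2 = 4
y_3 = S_3(0) = a_3 = -5
y_4 = S_3(3) = 2
t_q=1/4 is in segment 0 (τ=1/4); S_0(τ)=-1175/3072

y_0=1 y_1=-3 y_2=4 y_3=-5 y_4=2
S(1/4) = -1175/3072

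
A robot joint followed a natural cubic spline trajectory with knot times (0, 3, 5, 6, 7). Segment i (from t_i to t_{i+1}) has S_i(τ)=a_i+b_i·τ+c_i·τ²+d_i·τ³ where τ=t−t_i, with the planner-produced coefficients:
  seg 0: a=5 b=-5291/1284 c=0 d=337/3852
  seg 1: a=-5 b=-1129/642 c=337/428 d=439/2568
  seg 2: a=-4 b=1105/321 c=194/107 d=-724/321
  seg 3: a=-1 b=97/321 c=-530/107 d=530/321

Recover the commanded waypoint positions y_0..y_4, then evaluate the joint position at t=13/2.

y_0 = S_0(0) = a_0 = 5
y_1 = S_1(0) = a_1 = -5
y_2 = S_2(0) = a_2 = -4
y_3 = S_3(0) = a_3 = -1
y_4 = S_3(1) = -4
t_q=13/2 is in segment 3 (τ=1/2); S_3(τ)=-805/428

y_0=5 y_1=-5 y_2=-4 y_3=-1 y_4=-4
S(13/2) = -805/428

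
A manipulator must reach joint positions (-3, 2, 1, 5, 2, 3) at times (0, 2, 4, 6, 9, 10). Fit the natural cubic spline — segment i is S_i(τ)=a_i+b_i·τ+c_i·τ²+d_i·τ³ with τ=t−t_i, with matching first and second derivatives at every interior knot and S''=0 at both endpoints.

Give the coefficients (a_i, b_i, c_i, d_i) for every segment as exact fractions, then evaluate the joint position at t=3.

Δ: Δ0=5/2, Δ1=-1/2, Δ2=2, Δ3=-1, Δ4=1
row 1: diag=8, rhs=-18; c'=1/4, d'=-9/4
row 2: denom=8−2·1/4=15/2; d'=(15−2·-9/4)/(15/2)=13/5
row 3: denom=10−2·4/15=142/15; d'=(-18−2·13/5)/(142/15)=-174/71
row 4: denom=8−3·45/142=1001/142; d'=(12−3·-174/71)/(1001/142)=2748/1001
back: M4=2748/1001
back: M3=-174/71−45/142·2748/1001=-3324/1001
back: M2=13/5−4/15·-3324/1001=3489/1001
back: M1=-9/4−1/4·3489/1001=-6249/2002
M: M0=0, M1=-6249/2002, M2=3489/1001, M3=-3324/1001, M4=2748/1001, M5=0
seg 0: a=-3, c=M0/2=0, d=(M1−M0)/(6·2)=-2083/8008, b=Δ0−h0·(2M0+M1)/6=3544/1001
seg 1: a=2, c=M1/2=-6249/4004, d=(M2−M1)/(6·2)=4409/8008, b=Δ1−h1·(2M1+M2)/6=839/2002
seg 2: a=1, c=M2/2=3489/2002, d=(M3−M2)/(6·2)=-2271/4004, b=Δ2−h2·(2M2+M3)/6=112/143
seg 3: a=5, c=M3/2=-1662/1001, d=(M4−M3)/(6·3)=92/273, b=Δ3−h3·(2M3+M4)/6=73/77
seg 4: a=2, c=M4/2=1374/1001, d=(M5−M4)/(6·1)=-458/1001, b=Δ4−h4·(2M4+M5)/6=85/1001
t_q=3 → seg 1, τ=1; S=2+839/2002·τ+-6249/4004·τ²+4409/8008·τ³=11283/8008

  seg 0: a=-3 b=3544/1001 c=0 d=-2083/8008
  seg 1: a=2 b=839/2002 c=-6249/4004 d=4409/8008
  seg 2: a=1 b=112/143 c=3489/2002 d=-2271/4004
  seg 3: a=5 b=73/77 c=-1662/1001 d=92/273
  seg 4: a=2 b=85/1001 c=1374/1001 d=-458/1001
S(3) = 11283/8008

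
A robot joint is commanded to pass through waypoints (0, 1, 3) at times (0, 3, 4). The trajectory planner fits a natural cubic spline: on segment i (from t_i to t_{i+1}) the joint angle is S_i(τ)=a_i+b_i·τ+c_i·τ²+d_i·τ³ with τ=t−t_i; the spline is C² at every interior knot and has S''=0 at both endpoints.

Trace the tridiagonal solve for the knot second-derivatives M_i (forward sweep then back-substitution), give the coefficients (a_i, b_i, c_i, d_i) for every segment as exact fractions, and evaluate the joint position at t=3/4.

Δ: Δ0=1/3, Δ1=2
row 1: diag=8, rhs=10; c'=1/8, d'=5/4
back: M1=5/4
M: M0=0, M1=5/4, M2=0
seg 0: a=0, c=M0/2=0, d=(M1−M0)/(6·3)=5/72, b=Δ0−h0·(2M0+M1)/6=-7/24
seg 1: a=1, c=M1/2=5/8, d=(M2−M1)/(6·1)=-5/24, b=Δ1−h1·(2M1+M2)/6=19/12
t_q=3/4 → seg 0, τ=3/4; S=0+-7/24·τ+0·τ²+5/72·τ³=-97/512

  seg 0: a=0 b=-7/24 c=0 d=5/72
  seg 1: a=1 b=19/12 c=5/8 d=-5/24
S(3/4) = -97/512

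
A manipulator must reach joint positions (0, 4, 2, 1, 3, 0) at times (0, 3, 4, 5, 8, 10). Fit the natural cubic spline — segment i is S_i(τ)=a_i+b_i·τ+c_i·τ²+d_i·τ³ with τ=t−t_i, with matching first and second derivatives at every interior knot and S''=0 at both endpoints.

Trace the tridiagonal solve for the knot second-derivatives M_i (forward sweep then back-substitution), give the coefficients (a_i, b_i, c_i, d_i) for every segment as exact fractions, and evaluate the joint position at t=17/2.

  seg 0: a=0 b=11423/4242 c=0 d=-5767/38178
  seg 1: a=4 b=-2939/2121 c=-5767/4242 d=3161/4242
  seg 2: a=2 b=-2643/1414 c=1858/2121 d=-29/4242
  seg 3: a=1 b=-292/2121 c=3629/4242 d=-7475/38178
  seg 4: a=3 b=-1235/4242 c=-641/707 d=641/4242
S(17/2) = 4277/1616

Δ: Δ0=4/3, Δ1=-2, Δ2=-1, Δ3=2/3, Δ4=-3/2
row 1: diag=8, rhs=-20; c'=1/8, d'=-5/2
row 2: denom=4−1·1/8=31/8; d'=(6−1·-5/2)/(31/8)=68/31
row 3: denom=8−1·8/31=240/31; d'=(10−1·68/31)/(240/31)=121/120
row 4: denom=10−3·31/80=707/80; d'=(-13−3·121/120)/(707/80)=-1282/707
back: M4=-1282/707
back: M3=121/120−31/80·-1282/707=3629/2121
back: M2=68/31−8/31·3629/2121=3716/2121
back: M1=-5/2−1/8·3716/2121=-5767/2121
M: M0=0, M1=-5767/2121, M2=3716/2121, M3=3629/2121, M4=-1282/707, M5=0
seg 0: a=0, c=M0/2=0, d=(M1−M0)/(6·3)=-5767/38178, b=Δ0−h0·(2M0+M1)/6=11423/4242
seg 1: a=4, c=M1/2=-5767/4242, d=(M2−M1)/(6·1)=3161/4242, b=Δ1−h1·(2M1+M2)/6=-2939/2121
seg 2: a=2, c=M2/2=1858/2121, d=(M3−M2)/(6·1)=-29/4242, b=Δ2−h2·(2M2+M3)/6=-2643/1414
seg 3: a=1, c=M3/2=3629/4242, d=(M4−M3)/(6·3)=-7475/38178, b=Δ3−h3·(2M3+M4)/6=-292/2121
seg 4: a=3, c=M4/2=-641/707, d=(M5−M4)/(6·2)=641/4242, b=Δ4−h4·(2M4+M5)/6=-1235/4242
t_q=17/2 → seg 4, τ=1/2; S=3+-1235/4242·τ+-641/707·τ²+641/4242·τ³=4277/1616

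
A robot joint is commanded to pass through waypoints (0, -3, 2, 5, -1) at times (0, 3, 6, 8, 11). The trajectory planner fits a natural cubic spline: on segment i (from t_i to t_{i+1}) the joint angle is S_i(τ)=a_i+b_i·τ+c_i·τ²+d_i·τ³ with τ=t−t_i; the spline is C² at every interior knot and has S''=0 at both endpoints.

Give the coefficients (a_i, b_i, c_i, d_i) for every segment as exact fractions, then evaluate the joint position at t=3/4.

  seg 0: a=0 b=-99/59 c=0 d=40/531
  seg 1: a=-3 b=21/59 c=40/59 d=-128/1593
  seg 2: a=2 b=133/59 c=-8/177 d=-235/1416
  seg 3: a=5 b=29/354 c=-737/708 d=737/6372
S(3/4) = -579/472

Δ: Δ0=-1, Δ1=5/3, Δ2=3/2, Δ3=-2
row 1: diag=12, rhs=16; c'=1/4, d'=4/3
row 2: denom=10−3·1/4=37/4; d'=(-1−3·4/3)/(37/4)=-20/37
row 3: denom=10−2·8/37=354/37; d'=(-21−2·-20/37)/(354/37)=-737/354
back: M3=-737/354
back: M2=-20/37−8/37·-737/354=-16/177
back: M1=4/3−1/4·-16/177=80/59
M: M0=0, M1=80/59, M2=-16/177, M3=-737/354, M4=0
seg 0: a=0, c=M0/2=0, d=(M1−M0)/(6·3)=40/531, b=Δ0−h0·(2M0+M1)/6=-99/59
seg 1: a=-3, c=M1/2=40/59, d=(M2−M1)/(6·3)=-128/1593, b=Δ1−h1·(2M1+M2)/6=21/59
seg 2: a=2, c=M2/2=-8/177, d=(M3−M2)/(6·2)=-235/1416, b=Δ2−h2·(2M2+M3)/6=133/59
seg 3: a=5, c=M3/2=-737/708, d=(M4−M3)/(6·3)=737/6372, b=Δ3−h3·(2M3+M4)/6=29/354
t_q=3/4 → seg 0, τ=3/4; S=0+-99/59·τ+0·τ²+40/531·τ³=-579/472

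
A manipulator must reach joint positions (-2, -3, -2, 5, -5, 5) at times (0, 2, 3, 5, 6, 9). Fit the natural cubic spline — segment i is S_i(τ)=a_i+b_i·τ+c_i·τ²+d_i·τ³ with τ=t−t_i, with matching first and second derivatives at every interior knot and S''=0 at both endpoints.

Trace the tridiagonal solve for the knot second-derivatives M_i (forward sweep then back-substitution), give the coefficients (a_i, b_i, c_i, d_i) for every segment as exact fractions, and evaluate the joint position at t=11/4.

  seg 0: a=-2 b=-4537/8718 c=0 d=89/17436
  seg 1: a=-3 b=-4003/8718 c=89/2906 d=6227/4359
  seg 2: a=-2 b=33893/8718 c=12543/2906 d=-39319/17436
  seg 3: a=5 b=-51505/8718 c=-13388/1453 d=44653/8718
  seg 4: a=-5 b=-39101/4359 c=17877/2906 d=-5959/8718
S(11/4) = -253355/92992

Δ: Δ0=-1/2, Δ1=1, Δ2=7/2, Δ3=-10, Δ4=10/3
row 1: diag=6, rhs=9; c'=1/6, d'=3/2
row 2: denom=6−1·1/6=35/6; d'=(15−1·3/2)/(35/6)=81/35
row 3: denom=6−2·12/35=186/35; d'=(-81−2·81/35)/(186/35)=-999/62
row 4: denom=8−1·35/186=1453/186; d'=(80−1·-999/62)/(1453/186)=17877/1453
back: M4=17877/1453
back: M3=-999/62−35/186·17877/1453=-26776/1453
back: M2=81/35−12/35·-26776/1453=12543/1453
back: M1=3/2−1/6·12543/1453=89/1453
M: M0=0, M1=89/1453, M2=12543/1453, M3=-26776/1453, M4=17877/1453, M5=0
seg 0: a=-2, c=M0/2=0, d=(M1−M0)/(6·2)=89/17436, b=Δ0−h0·(2M0+M1)/6=-4537/8718
seg 1: a=-3, c=M1/2=89/2906, d=(M2−M1)/(6·1)=6227/4359, b=Δ1−h1·(2M1+M2)/6=-4003/8718
seg 2: a=-2, c=M2/2=12543/2906, d=(M3−M2)/(6·2)=-39319/17436, b=Δ2−h2·(2M2+M3)/6=33893/8718
seg 3: a=5, c=M3/2=-13388/1453, d=(M4−M3)/(6·1)=44653/8718, b=Δ3−h3·(2M3+M4)/6=-51505/8718
seg 4: a=-5, c=M4/2=17877/2906, d=(M5−M4)/(6·3)=-5959/8718, b=Δ4−h4·(2M4+M5)/6=-39101/4359
t_q=11/4 → seg 1, τ=3/4; S=-3+-4003/8718·τ+89/2906·τ²+6227/4359·τ³=-253355/92992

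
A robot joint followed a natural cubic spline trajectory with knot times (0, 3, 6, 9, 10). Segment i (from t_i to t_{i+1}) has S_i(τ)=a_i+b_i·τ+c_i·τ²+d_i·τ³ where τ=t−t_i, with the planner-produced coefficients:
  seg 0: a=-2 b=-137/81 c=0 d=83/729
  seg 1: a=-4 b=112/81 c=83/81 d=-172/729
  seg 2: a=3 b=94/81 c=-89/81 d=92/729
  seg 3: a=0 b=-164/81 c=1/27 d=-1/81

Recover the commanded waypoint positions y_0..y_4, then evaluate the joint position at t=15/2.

y_0=-2 y_1=-4 y_2=3 y_3=0 y_4=-2
S(15/2) = 97/36

y_0 = S_0(0) = a_0 = -2
y_1 = S_1(0) = a_1 = -4
y_2 = S_2(0) = a_2 = 3
y_3 = S_3(0) = a_3 = 0
y_4 = S_3(1) = -2
t_q=15/2 is in segment 2 (τ=3/2); S_2(τ)=97/36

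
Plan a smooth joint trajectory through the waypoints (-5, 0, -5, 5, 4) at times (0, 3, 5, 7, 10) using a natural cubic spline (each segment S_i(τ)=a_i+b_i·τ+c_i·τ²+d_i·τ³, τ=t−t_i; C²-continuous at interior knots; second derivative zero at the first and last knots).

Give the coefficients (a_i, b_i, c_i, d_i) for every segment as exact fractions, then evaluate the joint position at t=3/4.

  seg 0: a=-5 b=37/10 c=0 d=-61/270
  seg 1: a=0 b=-12/5 c=-61/30 d=119/120
  seg 2: a=-5 b=41/30 c=47/12 d=-21/20
  seg 3: a=5 b=133/30 c=-143/60 d=143/540
S(3/4) = -297/128

Δ: Δ0=5/3, Δ1=-5/2, Δ2=5, Δ3=-1/3
row 1: diag=10, rhs=-25; c'=1/5, d'=-5/2
row 2: denom=8−2·1/5=38/5; d'=(45−2·-5/2)/(38/5)=125/19
row 3: denom=10−2·5/19=180/19; d'=(-32−2·125/19)/(180/19)=-143/30
back: M3=-143/30
back: M2=125/19−5/19·-143/30=47/6
back: M1=-5/2−1/5·47/6=-61/15
M: M0=0, M1=-61/15, M2=47/6, M3=-143/30, M4=0
seg 0: a=-5, c=M0/2=0, d=(M1−M0)/(6·3)=-61/270, b=Δ0−h0·(2M0+M1)/6=37/10
seg 1: a=0, c=M1/2=-61/30, d=(M2−M1)/(6·2)=119/120, b=Δ1−h1·(2M1+M2)/6=-12/5
seg 2: a=-5, c=M2/2=47/12, d=(M3−M2)/(6·2)=-21/20, b=Δ2−h2·(2M2+M3)/6=41/30
seg 3: a=5, c=M3/2=-143/60, d=(M4−M3)/(6·3)=143/540, b=Δ3−h3·(2M3+M4)/6=133/30
t_q=3/4 → seg 0, τ=3/4; S=-5+37/10·τ+0·τ²+-61/270·τ³=-297/128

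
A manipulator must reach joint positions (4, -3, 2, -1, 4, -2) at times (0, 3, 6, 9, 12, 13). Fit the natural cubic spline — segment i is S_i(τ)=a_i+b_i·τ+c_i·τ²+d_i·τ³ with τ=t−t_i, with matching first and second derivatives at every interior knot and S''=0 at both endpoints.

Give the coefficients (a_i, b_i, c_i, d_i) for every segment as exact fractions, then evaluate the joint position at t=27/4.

  seg 0: a=4 b=-1494/403 c=0 d=1661/10881
  seg 1: a=-3 b=167/403 c=1661/1209 d=-3469/10881
  seg 2: a=2 b=20/403 c=-1808/1209 d=1385/3627
  seg 3: a=-1 b=43/31 c=2347/1209 d=-6703/10881
  seg 4: a=4 b=-1450/403 c=-1452/403 d=484/403
S(27/4) = 35003/25792

Δ: Δ0=-7/3, Δ1=5/3, Δ2=-1, Δ3=5/3, Δ4=-6
row 1: diag=12, rhs=24; c'=1/4, d'=2
row 2: denom=12−3·1/4=45/4; d'=(-16−3·2)/(45/4)=-88/45
row 3: denom=12−3·4/15=56/5; d'=(16−3·-88/45)/(56/5)=41/21
row 4: denom=8−3·15/56=403/56; d'=(-46−3·41/21)/(403/56)=-2904/403
back: M4=-2904/403
back: M3=41/21−15/56·-2904/403=4694/1209
back: M2=-88/45−4/15·4694/1209=-3616/1209
back: M1=2−1/4·-3616/1209=3322/1209
M: M0=0, M1=3322/1209, M2=-3616/1209, M3=4694/1209, M4=-2904/403, M5=0
seg 0: a=4, c=M0/2=0, d=(M1−M0)/(6·3)=1661/10881, b=Δ0−h0·(2M0+M1)/6=-1494/403
seg 1: a=-3, c=M1/2=1661/1209, d=(M2−M1)/(6·3)=-3469/10881, b=Δ1−h1·(2M1+M2)/6=167/403
seg 2: a=2, c=M2/2=-1808/1209, d=(M3−M2)/(6·3)=1385/3627, b=Δ2−h2·(2M2+M3)/6=20/403
seg 3: a=-1, c=M3/2=2347/1209, d=(M4−M3)/(6·3)=-6703/10881, b=Δ3−h3·(2M3+M4)/6=43/31
seg 4: a=4, c=M4/2=-1452/403, d=(M5−M4)/(6·1)=484/403, b=Δ4−h4·(2M4+M5)/6=-1450/403
t_q=27/4 → seg 2, τ=3/4; S=2+20/403·τ+-1808/1209·τ²+1385/3627·τ³=35003/25792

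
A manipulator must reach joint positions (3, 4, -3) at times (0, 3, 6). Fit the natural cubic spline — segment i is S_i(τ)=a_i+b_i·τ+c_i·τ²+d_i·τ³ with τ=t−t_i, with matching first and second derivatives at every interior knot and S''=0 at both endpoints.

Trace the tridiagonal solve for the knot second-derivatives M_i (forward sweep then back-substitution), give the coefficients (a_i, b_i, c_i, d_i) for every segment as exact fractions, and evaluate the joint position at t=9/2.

Δ: Δ0=1/3, Δ1=-7/3
row 1: diag=12, rhs=-16; c'=1/4, d'=-4/3
back: M1=-4/3
M: M0=0, M1=-4/3, M2=0
seg 0: a=3, c=M0/2=0, d=(M1−M0)/(6·3)=-2/27, b=Δ0−h0·(2M0+M1)/6=1
seg 1: a=4, c=M1/2=-2/3, d=(M2−M1)/(6·3)=2/27, b=Δ1−h1·(2M1+M2)/6=-1
t_q=9/2 → seg 1, τ=3/2; S=4+-1·τ+-2/3·τ²+2/27·τ³=5/4

  seg 0: a=3 b=1 c=0 d=-2/27
  seg 1: a=4 b=-1 c=-2/3 d=2/27
S(9/2) = 5/4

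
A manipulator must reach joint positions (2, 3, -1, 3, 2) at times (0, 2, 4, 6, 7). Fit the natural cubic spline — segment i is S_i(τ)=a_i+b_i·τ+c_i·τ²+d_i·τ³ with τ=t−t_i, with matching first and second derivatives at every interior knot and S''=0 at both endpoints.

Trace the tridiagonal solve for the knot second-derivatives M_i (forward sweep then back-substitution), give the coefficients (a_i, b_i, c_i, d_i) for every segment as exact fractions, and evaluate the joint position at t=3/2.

  seg 0: a=2 b=63/41 c=0 d=-85/328
  seg 1: a=3 b=-129/82 c=-255/164 d=55/82
  seg 2: a=-1 b=21/82 c=405/164 d=-131/164
  seg 3: a=3 b=45/82 c=-381/164 d=127/164
S(3/2) = 9001/2624

Δ: Δ0=1/2, Δ1=-2, Δ2=2, Δ3=-1
row 1: diag=8, rhs=-15; c'=1/4, d'=-15/8
row 2: denom=8−2·1/4=15/2; d'=(24−2·-15/8)/(15/2)=37/10
row 3: denom=6−2·4/15=82/15; d'=(-18−2·37/10)/(82/15)=-381/82
back: M3=-381/82
back: M2=37/10−4/15·-381/82=405/82
back: M1=-15/8−1/4·405/82=-255/82
M: M0=0, M1=-255/82, M2=405/82, M3=-381/82, M4=0
seg 0: a=2, c=M0/2=0, d=(M1−M0)/(6·2)=-85/328, b=Δ0−h0·(2M0+M1)/6=63/41
seg 1: a=3, c=M1/2=-255/164, d=(M2−M1)/(6·2)=55/82, b=Δ1−h1·(2M1+M2)/6=-129/82
seg 2: a=-1, c=M2/2=405/164, d=(M3−M2)/(6·2)=-131/164, b=Δ2−h2·(2M2+M3)/6=21/82
seg 3: a=3, c=M3/2=-381/164, d=(M4−M3)/(6·1)=127/164, b=Δ3−h3·(2M3+M4)/6=45/82
t_q=3/2 → seg 0, τ=3/2; S=2+63/41·τ+0·τ²+-85/328·τ³=9001/2624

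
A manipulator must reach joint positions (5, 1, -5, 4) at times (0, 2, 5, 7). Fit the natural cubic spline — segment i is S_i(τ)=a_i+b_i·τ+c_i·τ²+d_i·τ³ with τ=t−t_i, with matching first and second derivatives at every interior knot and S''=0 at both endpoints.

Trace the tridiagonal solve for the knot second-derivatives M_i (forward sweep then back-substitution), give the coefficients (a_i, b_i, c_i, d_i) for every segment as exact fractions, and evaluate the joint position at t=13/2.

  seg 0: a=5 b=-11/7 c=0 d=-3/28
  seg 1: a=1 b=-20/7 c=-9/14 d=13/42
  seg 2: a=-5 b=23/14 c=15/7 d=-5/14
S(13/2) = 121/112

Δ: Δ0=-2, Δ1=-2, Δ2=9/2
row 1: diag=10, rhs=0; c'=3/10, d'=0
row 2: denom=10−3·3/10=91/10; d'=(39−3·0)/(91/10)=30/7
back: M2=30/7
back: M1=0−3/10·30/7=-9/7
M: M0=0, M1=-9/7, M2=30/7, M3=0
seg 0: a=5, c=M0/2=0, d=(M1−M0)/(6·2)=-3/28, b=Δ0−h0·(2M0+M1)/6=-11/7
seg 1: a=1, c=M1/2=-9/14, d=(M2−M1)/(6·3)=13/42, b=Δ1−h1·(2M1+M2)/6=-20/7
seg 2: a=-5, c=M2/2=15/7, d=(M3−M2)/(6·2)=-5/14, b=Δ2−h2·(2M2+M3)/6=23/14
t_q=13/2 → seg 2, τ=3/2; S=-5+23/14·τ+15/7·τ²+-5/14·τ³=121/112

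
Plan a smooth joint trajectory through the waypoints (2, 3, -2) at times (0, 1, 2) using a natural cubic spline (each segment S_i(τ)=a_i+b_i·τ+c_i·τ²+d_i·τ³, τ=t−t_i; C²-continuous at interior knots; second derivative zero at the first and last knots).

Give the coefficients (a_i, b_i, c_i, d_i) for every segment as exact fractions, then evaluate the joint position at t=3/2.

Δ: Δ0=1, Δ1=-5
row 1: diag=4, rhs=-36; c'=1/4, d'=-9
back: M1=-9
M: M0=0, M1=-9, M2=0
seg 0: a=2, c=M0/2=0, d=(M1−M0)/(6·1)=-3/2, b=Δ0−h0·(2M0+M1)/6=5/2
seg 1: a=3, c=M1/2=-9/2, d=(M2−M1)/(6·1)=3/2, b=Δ1−h1·(2M1+M2)/6=-2
t_q=3/2 → seg 1, τ=1/2; S=3+-2·τ+-9/2·τ²+3/2·τ³=17/16

  seg 0: a=2 b=5/2 c=0 d=-3/2
  seg 1: a=3 b=-2 c=-9/2 d=3/2
S(3/2) = 17/16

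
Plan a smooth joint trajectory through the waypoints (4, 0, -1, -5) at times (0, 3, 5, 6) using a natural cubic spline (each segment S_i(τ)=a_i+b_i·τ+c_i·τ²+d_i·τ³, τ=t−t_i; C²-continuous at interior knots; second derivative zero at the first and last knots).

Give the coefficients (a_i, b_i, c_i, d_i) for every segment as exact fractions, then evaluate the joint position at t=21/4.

Δ: Δ0=-4/3, Δ1=-1/2, Δ2=-4
row 1: diag=10, rhs=5; c'=1/5, d'=1/2
row 2: denom=6−2·1/5=28/5; d'=(-21−2·1/2)/(28/5)=-55/14
back: M2=-55/14
back: M1=1/2−1/5·-55/14=9/7
M: M0=0, M1=9/7, M2=-55/14, M3=0
seg 0: a=4, c=M0/2=0, d=(M1−M0)/(6·3)=1/14, b=Δ0−h0·(2M0+M1)/6=-83/42
seg 1: a=0, c=M1/2=9/14, d=(M2−M1)/(6·2)=-73/168, b=Δ1−h1·(2M1+M2)/6=-1/21
seg 2: a=-1, c=M2/2=-55/28, d=(M3−M2)/(6·1)=55/84, b=Δ2−h2·(2M2+M3)/6=-113/42
t_q=21/4 → seg 2, τ=1/4; S=-1+-113/42·τ+-55/28·τ²+55/84·τ³=-457/256

  seg 0: a=4 b=-83/42 c=0 d=1/14
  seg 1: a=0 b=-1/21 c=9/14 d=-73/168
  seg 2: a=-1 b=-113/42 c=-55/28 d=55/84
S(21/4) = -457/256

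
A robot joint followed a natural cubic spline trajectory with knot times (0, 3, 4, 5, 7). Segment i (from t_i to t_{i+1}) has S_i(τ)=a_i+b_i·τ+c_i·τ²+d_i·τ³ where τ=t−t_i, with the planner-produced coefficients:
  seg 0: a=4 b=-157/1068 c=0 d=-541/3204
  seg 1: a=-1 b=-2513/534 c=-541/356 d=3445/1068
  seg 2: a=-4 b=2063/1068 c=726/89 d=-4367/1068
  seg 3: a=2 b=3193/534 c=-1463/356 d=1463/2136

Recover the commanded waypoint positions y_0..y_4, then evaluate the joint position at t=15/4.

y_0=4 y_1=-1 y_2=-4 y_3=2 y_4=3
S(15/4) = -91671/22784

y_0 = S_0(0) = a_0 = 4
y_1 = S_1(0) = a_1 = -1
y_2 = S_2(0) = a_2 = -4
y_3 = S_3(0) = a_3 = 2
y_4 = S_3(2) = 3
t_q=15/4 is in segment 1 (τ=3/4); S_1(τ)=-91671/22784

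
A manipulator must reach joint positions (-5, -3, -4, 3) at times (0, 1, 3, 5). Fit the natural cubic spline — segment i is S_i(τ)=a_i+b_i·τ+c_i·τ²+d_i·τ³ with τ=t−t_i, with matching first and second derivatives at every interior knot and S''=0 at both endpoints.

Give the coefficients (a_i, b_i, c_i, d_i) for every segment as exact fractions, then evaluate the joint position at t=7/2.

  seg 0: a=-5 b=29/11 c=0 d=-7/11
  seg 1: a=-3 b=8/11 c=-21/11 d=57/88
  seg 2: a=-4 b=19/22 c=87/44 d=-29/88
S(7/2) = -2193/704

Δ: Δ0=2, Δ1=-1/2, Δ2=7/2
row 1: diag=6, rhs=-15; c'=1/3, d'=-5/2
row 2: denom=8−2·1/3=22/3; d'=(24−2·-5/2)/(22/3)=87/22
back: M2=87/22
back: M1=-5/2−1/3·87/22=-42/11
M: M0=0, M1=-42/11, M2=87/22, M3=0
seg 0: a=-5, c=M0/2=0, d=(M1−M0)/(6·1)=-7/11, b=Δ0−h0·(2M0+M1)/6=29/11
seg 1: a=-3, c=M1/2=-21/11, d=(M2−M1)/(6·2)=57/88, b=Δ1−h1·(2M1+M2)/6=8/11
seg 2: a=-4, c=M2/2=87/44, d=(M3−M2)/(6·2)=-29/88, b=Δ2−h2·(2M2+M3)/6=19/22
t_q=7/2 → seg 2, τ=1/2; S=-4+19/22·τ+87/44·τ²+-29/88·τ³=-2193/704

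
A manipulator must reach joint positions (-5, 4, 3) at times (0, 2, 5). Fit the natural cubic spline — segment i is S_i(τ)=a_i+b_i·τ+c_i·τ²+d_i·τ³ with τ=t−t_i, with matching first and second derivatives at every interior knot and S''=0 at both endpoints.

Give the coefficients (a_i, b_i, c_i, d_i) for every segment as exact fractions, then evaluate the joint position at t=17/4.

Δ: Δ0=9/2, Δ1=-1/3
row 1: diag=10, rhs=-29; c'=3/10, d'=-29/10
back: M1=-29/10
M: M0=0, M1=-29/10, M2=0
seg 0: a=-5, c=M0/2=0, d=(M1−M0)/(6·2)=-29/120, b=Δ0−h0·(2M0+M1)/6=82/15
seg 1: a=4, c=M1/2=-29/20, d=(M2−M1)/(6·3)=29/180, b=Δ1−h1·(2M1+M2)/6=77/30
t_q=17/4 → seg 1, τ=9/4; S=4+77/30·τ+-29/20·τ²+29/180·τ³=1093/256

  seg 0: a=-5 b=82/15 c=0 d=-29/120
  seg 1: a=4 b=77/30 c=-29/20 d=29/180
S(17/4) = 1093/256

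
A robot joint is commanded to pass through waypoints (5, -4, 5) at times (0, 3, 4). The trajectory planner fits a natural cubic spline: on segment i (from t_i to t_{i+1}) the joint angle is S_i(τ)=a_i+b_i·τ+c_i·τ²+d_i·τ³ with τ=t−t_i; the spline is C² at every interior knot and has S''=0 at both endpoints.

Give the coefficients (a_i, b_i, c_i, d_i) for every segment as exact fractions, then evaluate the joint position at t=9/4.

  seg 0: a=5 b=-15/2 c=0 d=1/2
  seg 1: a=-4 b=6 c=9/2 d=-3/2
S(9/4) = -791/128

Δ: Δ0=-3, Δ1=9
row 1: diag=8, rhs=72; c'=1/8, d'=9
back: M1=9
M: M0=0, M1=9, M2=0
seg 0: a=5, c=M0/2=0, d=(M1−M0)/(6·3)=1/2, b=Δ0−h0·(2M0+M1)/6=-15/2
seg 1: a=-4, c=M1/2=9/2, d=(M2−M1)/(6·1)=-3/2, b=Δ1−h1·(2M1+M2)/6=6
t_q=9/4 → seg 0, τ=9/4; S=5+-15/2·τ+0·τ²+1/2·τ³=-791/128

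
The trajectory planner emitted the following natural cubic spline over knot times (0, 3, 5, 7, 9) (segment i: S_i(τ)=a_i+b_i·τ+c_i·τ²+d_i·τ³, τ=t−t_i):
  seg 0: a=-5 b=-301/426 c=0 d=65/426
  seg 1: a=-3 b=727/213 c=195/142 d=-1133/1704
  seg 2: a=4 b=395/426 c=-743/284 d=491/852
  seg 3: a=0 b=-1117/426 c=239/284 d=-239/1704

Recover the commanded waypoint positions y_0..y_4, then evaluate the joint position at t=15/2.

y_0 = S_0(0) = a_0 = -5
y_1 = S_1(0) = a_1 = -3
y_2 = S_2(0) = a_2 = 4
y_3 = S_3(0) = a_3 = 0
y_4 = S_3(2) = -3
t_q=15/2 is in segment 3 (τ=1/2); S_3(τ)=-5081/4544

y_0=-5 y_1=-3 y_2=4 y_3=0 y_4=-3
S(15/2) = -5081/4544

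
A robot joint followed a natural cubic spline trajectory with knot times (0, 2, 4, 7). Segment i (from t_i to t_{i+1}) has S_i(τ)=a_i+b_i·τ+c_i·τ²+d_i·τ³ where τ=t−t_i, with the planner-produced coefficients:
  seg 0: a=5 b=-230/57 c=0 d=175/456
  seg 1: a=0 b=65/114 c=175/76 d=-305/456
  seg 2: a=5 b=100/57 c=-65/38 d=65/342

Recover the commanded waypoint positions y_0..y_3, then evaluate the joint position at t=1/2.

y_0 = S_0(0) = a_0 = 5
y_1 = S_1(0) = a_1 = 0
y_2 = S_2(0) = a_2 = 5
y_3 = S_2(3) = 0
t_q=1/2 is in segment 0 (τ=1/2); S_0(τ)=3685/1216

y_0=5 y_1=0 y_2=5 y_3=0
S(1/2) = 3685/1216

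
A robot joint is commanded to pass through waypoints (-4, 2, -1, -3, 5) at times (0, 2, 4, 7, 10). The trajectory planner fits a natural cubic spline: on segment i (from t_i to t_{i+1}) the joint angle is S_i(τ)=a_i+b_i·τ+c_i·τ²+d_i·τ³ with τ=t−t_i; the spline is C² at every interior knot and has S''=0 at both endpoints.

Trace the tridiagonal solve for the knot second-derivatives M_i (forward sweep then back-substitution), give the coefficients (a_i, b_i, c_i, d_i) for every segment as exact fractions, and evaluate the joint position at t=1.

Δ: Δ0=3, Δ1=-3/2, Δ2=-2/3, Δ3=8/3
row 1: diag=8, rhs=-27; c'=1/4, d'=-27/8
row 2: denom=10−2·1/4=19/2; d'=(5−2·-27/8)/(19/2)=47/38
row 3: denom=12−3·6/19=210/19; d'=(20−3·47/38)/(210/19)=619/420
back: M3=619/420
back: M2=47/38−6/19·619/420=27/35
back: M1=-27/8−1/4·27/35=-999/280
M: M0=0, M1=-999/280, M2=27/35, M3=619/420, M4=0
seg 0: a=-4, c=M0/2=0, d=(M1−M0)/(6·2)=-333/1120, b=Δ0−h0·(2M0+M1)/6=1173/280
seg 1: a=2, c=M1/2=-999/560, d=(M2−M1)/(6·2)=81/224, b=Δ1−h1·(2M1+M2)/6=87/140
seg 2: a=-1, c=M2/2=27/70, d=(M3−M2)/(6·3)=59/1512, b=Δ2−h2·(2M2+M3)/6=-87/40
seg 3: a=-3, c=M3/2=619/840, d=(M4−M3)/(6·3)=-619/7560, b=Δ3−h3·(2M3+M4)/6=167/140
t_q=1 → seg 0, τ=1; S=-4+1173/280·τ+0·τ²+-333/1120·τ³=-121/1120

  seg 0: a=-4 b=1173/280 c=0 d=-333/1120
  seg 1: a=2 b=87/140 c=-999/560 d=81/224
  seg 2: a=-1 b=-87/40 c=27/70 d=59/1512
  seg 3: a=-3 b=167/140 c=619/840 d=-619/7560
S(1) = -121/1120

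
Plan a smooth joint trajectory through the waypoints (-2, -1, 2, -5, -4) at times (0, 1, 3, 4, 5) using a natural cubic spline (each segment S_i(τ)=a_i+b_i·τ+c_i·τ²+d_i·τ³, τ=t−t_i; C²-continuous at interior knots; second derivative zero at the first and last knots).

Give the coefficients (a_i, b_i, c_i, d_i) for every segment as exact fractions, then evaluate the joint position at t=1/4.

Δ: Δ0=1, Δ1=3/2, Δ2=-7, Δ3=1
row 1: diag=6, rhs=3; c'=1/3, d'=1/2
row 2: denom=6−2·1/3=16/3; d'=(-51−2·1/2)/(16/3)=-39/4
row 3: denom=4−1·3/16=61/16; d'=(48−1·-39/4)/(61/16)=924/61
back: M3=924/61
back: M2=-39/4−3/16·924/61=-768/61
back: M1=1/2−1/3·-768/61=573/122
M: M0=0, M1=573/122, M2=-768/61, M3=924/61, M4=0
seg 0: a=-2, c=M0/2=0, d=(M1−M0)/(6·1)=191/244, b=Δ0−h0·(2M0+M1)/6=53/244
seg 1: a=-1, c=M1/2=573/244, d=(M2−M1)/(6·2)=-703/488, b=Δ1−h1·(2M1+M2)/6=313/122
seg 2: a=2, c=M2/2=-384/61, d=(M3−M2)/(6·1)=282/61, b=Δ2−h2·(2M2+M3)/6=-325/61
seg 3: a=-5, c=M3/2=462/61, d=(M4−M3)/(6·1)=-154/61, b=Δ3−h3·(2M3+M4)/6=-247/61
t_q=1/4 → seg 0, τ=1/4; S=-2+53/244·τ+0·τ²+191/244·τ³=-30193/15616

  seg 0: a=-2 b=53/244 c=0 d=191/244
  seg 1: a=-1 b=313/122 c=573/244 d=-703/488
  seg 2: a=2 b=-325/61 c=-384/61 d=282/61
  seg 3: a=-5 b=-247/61 c=462/61 d=-154/61
S(1/4) = -30193/15616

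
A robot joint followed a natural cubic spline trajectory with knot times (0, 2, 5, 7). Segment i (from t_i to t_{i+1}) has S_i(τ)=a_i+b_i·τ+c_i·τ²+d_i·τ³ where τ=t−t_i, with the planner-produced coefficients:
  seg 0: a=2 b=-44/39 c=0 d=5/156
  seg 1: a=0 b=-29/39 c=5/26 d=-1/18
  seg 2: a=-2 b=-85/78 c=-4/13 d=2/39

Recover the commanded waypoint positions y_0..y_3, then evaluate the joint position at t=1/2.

y_0=2 y_1=0 y_2=-2 y_3=-5
S(1/2) = 599/416

y_0 = S_0(0) = a_0 = 2
y_1 = S_1(0) = a_1 = 0
y_2 = S_2(0) = a_2 = -2
y_3 = S_2(2) = -5
t_q=1/2 is in segment 0 (τ=1/2); S_0(τ)=599/416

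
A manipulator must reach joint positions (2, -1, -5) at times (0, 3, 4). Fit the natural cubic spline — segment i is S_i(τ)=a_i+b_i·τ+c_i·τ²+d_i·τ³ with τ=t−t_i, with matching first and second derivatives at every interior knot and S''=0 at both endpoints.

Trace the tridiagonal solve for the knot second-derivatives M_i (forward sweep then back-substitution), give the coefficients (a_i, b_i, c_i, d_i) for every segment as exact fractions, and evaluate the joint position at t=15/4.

Δ: Δ0=-1, Δ1=-4
row 1: diag=8, rhs=-18; c'=1/8, d'=-9/4
back: M1=-9/4
M: M0=0, M1=-9/4, M2=0
seg 0: a=2, c=M0/2=0, d=(M1−M0)/(6·3)=-1/8, b=Δ0−h0·(2M0+M1)/6=1/8
seg 1: a=-1, c=M1/2=-9/8, d=(M2−M1)/(6·1)=3/8, b=Δ1−h1·(2M1+M2)/6=-13/4
t_q=15/4 → seg 1, τ=3/4; S=-1+-13/4·τ+-9/8·τ²+3/8·τ³=-2003/512

  seg 0: a=2 b=1/8 c=0 d=-1/8
  seg 1: a=-1 b=-13/4 c=-9/8 d=3/8
S(15/4) = -2003/512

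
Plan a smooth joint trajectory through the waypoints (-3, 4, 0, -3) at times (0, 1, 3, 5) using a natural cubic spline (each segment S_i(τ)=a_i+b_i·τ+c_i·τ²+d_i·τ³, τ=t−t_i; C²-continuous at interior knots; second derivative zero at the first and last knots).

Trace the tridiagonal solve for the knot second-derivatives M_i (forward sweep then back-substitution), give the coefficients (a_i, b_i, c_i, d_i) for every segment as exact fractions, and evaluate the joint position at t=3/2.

  seg 0: a=-3 b=381/44 c=0 d=-73/44
  seg 1: a=4 b=81/22 c=-219/44 d=47/44
  seg 2: a=0 b=-75/22 c=63/44 d=-21/88
S(3/2) = 1665/352

Δ: Δ0=7, Δ1=-2, Δ2=-3/2
row 1: diag=6, rhs=-54; c'=1/3, d'=-9
row 2: denom=8−2·1/3=22/3; d'=(3−2·-9)/(22/3)=63/22
back: M2=63/22
back: M1=-9−1/3·63/22=-219/22
M: M0=0, M1=-219/22, M2=63/22, M3=0
seg 0: a=-3, c=M0/2=0, d=(M1−M0)/(6·1)=-73/44, b=Δ0−h0·(2M0+M1)/6=381/44
seg 1: a=4, c=M1/2=-219/44, d=(M2−M1)/(6·2)=47/44, b=Δ1−h1·(2M1+M2)/6=81/22
seg 2: a=0, c=M2/2=63/44, d=(M3−M2)/(6·2)=-21/88, b=Δ2−h2·(2M2+M3)/6=-75/22
t_q=3/2 → seg 1, τ=1/2; S=4+81/22·τ+-219/44·τ²+47/44·τ³=1665/352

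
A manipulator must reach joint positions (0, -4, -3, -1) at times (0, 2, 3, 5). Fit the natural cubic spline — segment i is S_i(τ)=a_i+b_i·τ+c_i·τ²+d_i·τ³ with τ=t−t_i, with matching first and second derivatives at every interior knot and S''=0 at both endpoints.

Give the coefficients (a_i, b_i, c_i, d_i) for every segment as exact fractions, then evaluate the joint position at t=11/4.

Δ: Δ0=-2, Δ1=1, Δ2=1
row 1: diag=6, rhs=18; c'=1/6, d'=3
row 2: denom=6−1·1/6=35/6; d'=(0−1·3)/(35/6)=-18/35
back: M2=-18/35
back: M1=3−1/6·-18/35=108/35
M: M0=0, M1=108/35, M2=-18/35, M3=0
seg 0: a=0, c=M0/2=0, d=(M1−M0)/(6·2)=9/35, b=Δ0−h0·(2M0+M1)/6=-106/35
seg 1: a=-4, c=M1/2=54/35, d=(M2−M1)/(6·1)=-3/5, b=Δ1−h1·(2M1+M2)/6=2/35
seg 2: a=-3, c=M2/2=-9/35, d=(M3−M2)/(6·2)=3/70, b=Δ2−h2·(2M2+M3)/6=47/35
t_q=11/4 → seg 1, τ=3/4; S=-4+2/35·τ+54/35·τ²+-3/5·τ³=-7487/2240

  seg 0: a=0 b=-106/35 c=0 d=9/35
  seg 1: a=-4 b=2/35 c=54/35 d=-3/5
  seg 2: a=-3 b=47/35 c=-9/35 d=3/70
S(11/4) = -7487/2240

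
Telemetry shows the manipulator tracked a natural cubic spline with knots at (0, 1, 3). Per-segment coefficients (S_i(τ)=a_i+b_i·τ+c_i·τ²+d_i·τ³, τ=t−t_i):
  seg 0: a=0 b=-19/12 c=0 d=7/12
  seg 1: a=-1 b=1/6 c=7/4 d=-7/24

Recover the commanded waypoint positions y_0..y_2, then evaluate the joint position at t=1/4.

y_0=0 y_1=-1 y_2=4
S(1/4) = -99/256

y_0 = S_0(0) = a_0 = 0
y_1 = S_1(0) = a_1 = -1
y_2 = S_1(2) = 4
t_q=1/4 is in segment 0 (τ=1/4); S_0(τ)=-99/256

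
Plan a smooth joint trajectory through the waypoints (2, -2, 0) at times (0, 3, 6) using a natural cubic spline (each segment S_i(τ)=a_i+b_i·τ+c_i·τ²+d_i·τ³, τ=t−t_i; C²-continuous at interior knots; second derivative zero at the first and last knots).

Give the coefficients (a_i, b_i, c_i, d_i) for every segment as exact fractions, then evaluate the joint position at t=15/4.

  seg 0: a=2 b=-11/6 c=0 d=1/18
  seg 1: a=-2 b=-1/3 c=1/2 d=-1/18
S(15/4) = -255/128

Δ: Δ0=-4/3, Δ1=2/3
row 1: diag=12, rhs=12; c'=1/4, d'=1
back: M1=1
M: M0=0, M1=1, M2=0
seg 0: a=2, c=M0/2=0, d=(M1−M0)/(6·3)=1/18, b=Δ0−h0·(2M0+M1)/6=-11/6
seg 1: a=-2, c=M1/2=1/2, d=(M2−M1)/(6·3)=-1/18, b=Δ1−h1·(2M1+M2)/6=-1/3
t_q=15/4 → seg 1, τ=3/4; S=-2+-1/3·τ+1/2·τ²+-1/18·τ³=-255/128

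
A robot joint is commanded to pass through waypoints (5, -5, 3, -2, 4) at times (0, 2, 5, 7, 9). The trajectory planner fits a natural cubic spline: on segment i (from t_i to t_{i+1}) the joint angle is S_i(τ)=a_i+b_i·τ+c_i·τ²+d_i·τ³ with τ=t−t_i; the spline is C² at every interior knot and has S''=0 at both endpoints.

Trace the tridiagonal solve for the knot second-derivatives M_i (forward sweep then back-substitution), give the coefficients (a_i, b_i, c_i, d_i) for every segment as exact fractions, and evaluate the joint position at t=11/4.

Δ: Δ0=-5, Δ1=8/3, Δ2=-5/2, Δ3=3
row 1: diag=10, rhs=46; c'=3/10, d'=23/5
row 2: denom=10−3·3/10=91/10; d'=(-31−3·23/5)/(91/10)=-64/13
row 3: denom=8−2·20/91=688/91; d'=(33−2·-64/13)/(688/91)=3899/688
back: M3=3899/688
back: M2=-64/13−20/91·3899/688=-1061/172
back: M1=23/5−3/10·-1061/172=2219/344
M: M0=0, M1=2219/344, M2=-1061/172, M3=3899/688, M4=0
seg 0: a=5, c=M0/2=0, d=(M1−M0)/(6·2)=2219/4128, b=Δ0−h0·(2M0+M1)/6=-7379/1032
seg 1: a=-5, c=M1/2=2219/688, d=(M2−M1)/(6·3)=-1447/2064, b=Δ1−h1·(2M1+M2)/6=-361/516
seg 2: a=3, c=M2/2=-1061/344, d=(M3−M2)/(6·2)=8143/8256, b=Δ2−h2·(2M2+M3)/6=-571/2064
seg 3: a=-2, c=M3/2=3899/1376, d=(M4−M3)/(6·2)=-3899/8256, b=Δ3−h3·(2M3+M4)/6=-803/1032
t_q=11/4 → seg 1, τ=3/4; S=-5+-361/516·τ+2219/688·τ²+-1447/2064·τ³=-176403/44032

  seg 0: a=5 b=-7379/1032 c=0 d=2219/4128
  seg 1: a=-5 b=-361/516 c=2219/688 d=-1447/2064
  seg 2: a=3 b=-571/2064 c=-1061/344 d=8143/8256
  seg 3: a=-2 b=-803/1032 c=3899/1376 d=-3899/8256
S(11/4) = -176403/44032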